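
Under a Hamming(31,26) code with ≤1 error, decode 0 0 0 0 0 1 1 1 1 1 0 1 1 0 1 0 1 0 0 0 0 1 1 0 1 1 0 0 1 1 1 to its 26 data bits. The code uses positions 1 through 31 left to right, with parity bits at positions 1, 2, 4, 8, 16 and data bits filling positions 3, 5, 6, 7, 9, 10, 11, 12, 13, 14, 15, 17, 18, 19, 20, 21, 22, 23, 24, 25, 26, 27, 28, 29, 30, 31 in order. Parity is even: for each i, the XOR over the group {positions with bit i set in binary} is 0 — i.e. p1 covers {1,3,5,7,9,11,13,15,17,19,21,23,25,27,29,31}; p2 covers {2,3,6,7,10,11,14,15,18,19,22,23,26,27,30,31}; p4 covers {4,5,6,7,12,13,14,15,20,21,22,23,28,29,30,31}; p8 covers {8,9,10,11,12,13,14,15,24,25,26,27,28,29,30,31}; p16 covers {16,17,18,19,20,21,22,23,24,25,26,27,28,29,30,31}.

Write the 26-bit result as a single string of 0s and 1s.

s1 (pos 1,3,5,7,9,11,13,15,17,19,21,23,25,27,29,31): 0⊕0⊕0⊕1⊕1⊕0⊕1⊕1⊕1⊕0⊕0⊕1⊕1⊕0⊕1⊕1 = 1
s2 (pos 2,3,6,7,10,11,14,15,18,19,22,23,26,27,30,31): 0⊕0⊕1⊕1⊕1⊕0⊕0⊕1⊕0⊕0⊕1⊕1⊕1⊕0⊕1⊕1 = 1
s4 (pos 4,5,6,7,12,13,14,15,20,21,22,23,28,29,30,31): 0⊕0⊕1⊕1⊕1⊕1⊕0⊕1⊕0⊕0⊕1⊕1⊕0⊕1⊕1⊕1 = 0
s8 (pos 8,9,10,11,12,13,14,15,24,25,26,27,28,29,30,31): 1⊕1⊕1⊕0⊕1⊕1⊕0⊕1⊕0⊕1⊕1⊕0⊕0⊕1⊕1⊕1 = 1
s16 (pos 16,17,18,19,20,21,22,23,24,25,26,27,28,29,30,31): 0⊕1⊕0⊕0⊕0⊕0⊕1⊕1⊕0⊕1⊕1⊕0⊕0⊕1⊕1⊕1 = 0
Syndrome s16…s1 = 01011 → error at position 11.
Flip position 11: 0000011111011010100001101100111 → 0000011111111010100001101100111
Read data bits from positions 3,5,6,7,9,10,11,12,13,14,15,17,18,19,20,21,22,23,24,25,26,27,28,29,30,31: 00111111101100001101100111

00111111101100001101100111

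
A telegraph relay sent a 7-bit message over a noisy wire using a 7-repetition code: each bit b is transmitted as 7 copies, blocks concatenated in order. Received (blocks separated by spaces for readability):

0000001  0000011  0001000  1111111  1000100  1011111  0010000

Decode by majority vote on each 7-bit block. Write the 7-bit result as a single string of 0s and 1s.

0001010

Block 1 (0000001): 1 one → 0
Block 2 (0000011): 2 ones → 0
Block 3 (0001000): 1 one → 0
Block 4 (1111111): 7 ones → 1
Block 5 (1000100): 2 ones → 0
Block 6 (1011111): 6 ones → 1
Block 7 (0010000): 1 one → 0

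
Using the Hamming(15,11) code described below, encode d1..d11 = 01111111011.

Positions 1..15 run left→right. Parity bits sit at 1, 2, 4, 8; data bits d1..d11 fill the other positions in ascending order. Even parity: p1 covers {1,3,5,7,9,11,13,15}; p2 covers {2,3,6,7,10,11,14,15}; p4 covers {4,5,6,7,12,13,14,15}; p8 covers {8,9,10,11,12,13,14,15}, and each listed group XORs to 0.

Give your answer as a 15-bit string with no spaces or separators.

Place data at non-parity positions: p1 p2 0 p4 1 1 1 p8 1 1 1 1 0 1 1
p1 (pos 1,3,5,7,9,11,13,15): XOR of data positions = 0⊕1⊕1⊕1⊕1⊕0⊕1 = 1
p2 (pos 2,3,6,7,10,11,14,15): XOR of data positions = 0⊕1⊕1⊕1⊕1⊕1⊕1 = 0
p4 (pos 4,5,6,7,12,13,14,15): XOR of data positions = 1⊕1⊕1⊕1⊕0⊕1⊕1 = 0
p8 (pos 8,9,10,11,12,13,14,15): XOR of data positions = 1⊕1⊕1⊕1⊕0⊕1⊕1 = 0
Codeword: 100011101111011

100011101111011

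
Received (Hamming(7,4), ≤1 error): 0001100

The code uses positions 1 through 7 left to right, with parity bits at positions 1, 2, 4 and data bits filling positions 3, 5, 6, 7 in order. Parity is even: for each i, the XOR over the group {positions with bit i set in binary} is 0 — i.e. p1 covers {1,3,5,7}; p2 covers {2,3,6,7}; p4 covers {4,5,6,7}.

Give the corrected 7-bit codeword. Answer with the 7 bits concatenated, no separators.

1001100

s1 (pos 1,3,5,7): 0⊕0⊕1⊕0 = 1
s2 (pos 2,3,6,7): 0⊕0⊕0⊕0 = 0
s4 (pos 4,5,6,7): 1⊕1⊕0⊕0 = 0
Syndrome s4…s1 = 001 → error at position 1.
Flip position 1: 0001100 → 1001100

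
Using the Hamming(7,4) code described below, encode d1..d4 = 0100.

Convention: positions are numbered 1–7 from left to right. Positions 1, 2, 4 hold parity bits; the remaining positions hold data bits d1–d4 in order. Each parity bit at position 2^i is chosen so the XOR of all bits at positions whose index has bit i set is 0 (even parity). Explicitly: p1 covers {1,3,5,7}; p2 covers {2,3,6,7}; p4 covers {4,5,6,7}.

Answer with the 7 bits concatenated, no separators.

Place data at non-parity positions: p1 p2 0 p4 1 0 0
p1 (pos 1,3,5,7): XOR of data positions = 0⊕1⊕0 = 1
p2 (pos 2,3,6,7): XOR of data positions = 0⊕0⊕0 = 0
p4 (pos 4,5,6,7): XOR of data positions = 1⊕0⊕0 = 1
Codeword: 1001100

1001100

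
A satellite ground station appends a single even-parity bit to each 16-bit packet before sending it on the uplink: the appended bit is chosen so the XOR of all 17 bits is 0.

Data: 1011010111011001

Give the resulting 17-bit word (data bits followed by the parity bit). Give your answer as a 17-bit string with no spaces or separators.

XOR of the 16 data bits: 1⊕0⊕1⊕1⊕0⊕1⊕0⊕1⊕1⊕1⊕0⊕1⊕1⊕0⊕0⊕1 = 0
Parity bit = 0 (so all 17 bits XOR to 0).

10110101110110010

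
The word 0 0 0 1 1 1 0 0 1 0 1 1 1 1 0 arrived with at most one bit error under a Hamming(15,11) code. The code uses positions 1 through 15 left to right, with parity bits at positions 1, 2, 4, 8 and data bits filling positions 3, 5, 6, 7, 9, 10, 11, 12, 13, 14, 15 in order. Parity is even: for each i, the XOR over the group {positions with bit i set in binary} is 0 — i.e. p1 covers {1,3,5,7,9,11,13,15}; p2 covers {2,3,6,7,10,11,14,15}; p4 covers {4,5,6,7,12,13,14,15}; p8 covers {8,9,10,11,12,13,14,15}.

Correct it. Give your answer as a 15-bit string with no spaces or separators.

s1 (pos 1,3,5,7,9,11,13,15): 0⊕0⊕1⊕0⊕1⊕1⊕1⊕0 = 0
s2 (pos 2,3,6,7,10,11,14,15): 0⊕0⊕1⊕0⊕0⊕1⊕1⊕0 = 1
s4 (pos 4,5,6,7,12,13,14,15): 1⊕1⊕1⊕0⊕1⊕1⊕1⊕0 = 0
s8 (pos 8,9,10,11,12,13,14,15): 0⊕1⊕0⊕1⊕1⊕1⊕1⊕0 = 1
Syndrome s8…s1 = 1010 → error at position 10.
Flip position 10: 000111001011110 → 000111001111110

000111001111110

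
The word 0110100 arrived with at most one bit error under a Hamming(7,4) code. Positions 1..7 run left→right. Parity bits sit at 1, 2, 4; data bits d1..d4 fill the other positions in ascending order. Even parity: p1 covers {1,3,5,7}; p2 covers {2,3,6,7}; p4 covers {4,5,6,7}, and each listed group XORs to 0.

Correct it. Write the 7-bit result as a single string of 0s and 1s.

0111100

s1 (pos 1,3,5,7): 0⊕1⊕1⊕0 = 0
s2 (pos 2,3,6,7): 1⊕1⊕0⊕0 = 0
s4 (pos 4,5,6,7): 0⊕1⊕0⊕0 = 1
Syndrome s4…s1 = 100 → error at position 4.
Flip position 4: 0110100 → 0111100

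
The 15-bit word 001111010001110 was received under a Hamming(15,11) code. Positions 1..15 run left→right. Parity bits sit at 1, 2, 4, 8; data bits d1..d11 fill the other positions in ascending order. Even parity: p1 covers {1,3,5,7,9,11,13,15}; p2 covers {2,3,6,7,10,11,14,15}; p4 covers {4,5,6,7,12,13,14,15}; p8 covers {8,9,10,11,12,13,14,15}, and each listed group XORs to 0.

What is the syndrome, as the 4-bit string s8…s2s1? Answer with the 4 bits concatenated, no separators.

s1 (pos 1,3,5,7,9,11,13,15): 0⊕1⊕1⊕0⊕0⊕0⊕1⊕0 = 1
s2 (pos 2,3,6,7,10,11,14,15): 0⊕1⊕1⊕0⊕0⊕0⊕1⊕0 = 1
s4 (pos 4,5,6,7,12,13,14,15): 1⊕1⊕1⊕0⊕1⊕1⊕1⊕0 = 0
s8 (pos 8,9,10,11,12,13,14,15): 1⊕0⊕0⊕0⊕1⊕1⊕1⊕0 = 0
Syndrome s8…s1 = 0011 → error at position 3.

0011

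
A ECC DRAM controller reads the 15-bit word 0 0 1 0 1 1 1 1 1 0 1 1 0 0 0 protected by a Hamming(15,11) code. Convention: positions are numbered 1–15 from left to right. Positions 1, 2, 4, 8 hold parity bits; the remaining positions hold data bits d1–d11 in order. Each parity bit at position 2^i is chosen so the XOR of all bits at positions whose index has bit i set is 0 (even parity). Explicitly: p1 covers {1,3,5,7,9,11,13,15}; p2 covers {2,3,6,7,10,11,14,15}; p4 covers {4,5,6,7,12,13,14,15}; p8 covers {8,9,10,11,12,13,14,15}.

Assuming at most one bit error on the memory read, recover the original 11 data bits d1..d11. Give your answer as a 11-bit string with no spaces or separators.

11111011000

s1 (pos 1,3,5,7,9,11,13,15): 0⊕1⊕1⊕1⊕1⊕1⊕0⊕0 = 1
s2 (pos 2,3,6,7,10,11,14,15): 0⊕1⊕1⊕1⊕0⊕1⊕0⊕0 = 0
s4 (pos 4,5,6,7,12,13,14,15): 0⊕1⊕1⊕1⊕1⊕0⊕0⊕0 = 0
s8 (pos 8,9,10,11,12,13,14,15): 1⊕1⊕0⊕1⊕1⊕0⊕0⊕0 = 0
Syndrome s8…s1 = 0001 → error at position 1.
Flip position 1: 001011111011000 → 101011111011000
Read data bits from positions 3,5,6,7,9,10,11,12,13,14,15: 11111011000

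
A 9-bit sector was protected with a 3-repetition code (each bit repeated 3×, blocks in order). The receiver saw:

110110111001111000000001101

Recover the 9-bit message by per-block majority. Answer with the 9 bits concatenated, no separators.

111010001

Block 1 (110): 2 ones → 1
Block 2 (110): 2 ones → 1
Block 3 (111): 3 ones → 1
Block 4 (001): 1 one → 0
Block 5 (111): 3 ones → 1
Block 6 (000): 0 ones → 0
Block 7 (000): 0 ones → 0
Block 8 (001): 1 one → 0
Block 9 (101): 2 ones → 1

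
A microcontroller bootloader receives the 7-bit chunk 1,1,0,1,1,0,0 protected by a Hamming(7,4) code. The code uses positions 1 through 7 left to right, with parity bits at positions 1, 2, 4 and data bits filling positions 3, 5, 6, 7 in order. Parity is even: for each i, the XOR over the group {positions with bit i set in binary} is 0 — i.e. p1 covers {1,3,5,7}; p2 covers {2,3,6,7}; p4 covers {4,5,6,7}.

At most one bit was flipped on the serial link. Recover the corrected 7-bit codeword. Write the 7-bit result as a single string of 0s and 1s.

s1 (pos 1,3,5,7): 1⊕0⊕1⊕0 = 0
s2 (pos 2,3,6,7): 1⊕0⊕0⊕0 = 1
s4 (pos 4,5,6,7): 1⊕1⊕0⊕0 = 0
Syndrome s4…s1 = 010 → error at position 2.
Flip position 2: 1101100 → 1001100

1001100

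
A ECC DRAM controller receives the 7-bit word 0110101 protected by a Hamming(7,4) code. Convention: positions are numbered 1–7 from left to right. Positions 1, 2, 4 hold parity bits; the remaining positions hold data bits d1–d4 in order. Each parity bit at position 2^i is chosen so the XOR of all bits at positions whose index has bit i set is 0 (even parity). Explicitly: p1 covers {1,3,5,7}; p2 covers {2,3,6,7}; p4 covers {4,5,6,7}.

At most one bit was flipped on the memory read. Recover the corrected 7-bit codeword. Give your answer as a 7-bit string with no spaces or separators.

0100101

s1 (pos 1,3,5,7): 0⊕1⊕1⊕1 = 1
s2 (pos 2,3,6,7): 1⊕1⊕0⊕1 = 1
s4 (pos 4,5,6,7): 0⊕1⊕0⊕1 = 0
Syndrome s4…s1 = 011 → error at position 3.
Flip position 3: 0110101 → 0100101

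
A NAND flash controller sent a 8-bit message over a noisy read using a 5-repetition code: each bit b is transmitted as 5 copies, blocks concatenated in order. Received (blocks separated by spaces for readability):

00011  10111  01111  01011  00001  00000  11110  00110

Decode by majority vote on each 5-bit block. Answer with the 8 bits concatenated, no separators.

01110010

Block 1 (00011): 2 ones → 0
Block 2 (10111): 4 ones → 1
Block 3 (01111): 4 ones → 1
Block 4 (01011): 3 ones → 1
Block 5 (00001): 1 one → 0
Block 6 (00000): 0 ones → 0
Block 7 (11110): 4 ones → 1
Block 8 (00110): 2 ones → 0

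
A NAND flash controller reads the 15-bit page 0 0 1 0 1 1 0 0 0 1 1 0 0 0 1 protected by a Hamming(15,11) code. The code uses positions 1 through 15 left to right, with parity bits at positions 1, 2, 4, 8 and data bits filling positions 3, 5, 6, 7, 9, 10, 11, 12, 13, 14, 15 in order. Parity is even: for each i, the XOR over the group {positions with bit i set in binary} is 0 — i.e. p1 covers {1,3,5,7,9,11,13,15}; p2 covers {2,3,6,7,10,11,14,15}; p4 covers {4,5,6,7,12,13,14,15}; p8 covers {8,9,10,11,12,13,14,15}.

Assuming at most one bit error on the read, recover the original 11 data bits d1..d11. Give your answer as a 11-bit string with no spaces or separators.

s1 (pos 1,3,5,7,9,11,13,15): 0⊕1⊕1⊕0⊕0⊕1⊕0⊕1 = 0
s2 (pos 2,3,6,7,10,11,14,15): 0⊕1⊕1⊕0⊕1⊕1⊕0⊕1 = 1
s4 (pos 4,5,6,7,12,13,14,15): 0⊕1⊕1⊕0⊕0⊕0⊕0⊕1 = 1
s8 (pos 8,9,10,11,12,13,14,15): 0⊕0⊕1⊕1⊕0⊕0⊕0⊕1 = 1
Syndrome s8…s1 = 1110 → error at position 14.
Flip position 14: 001011000110001 → 001011000110011
Read data bits from positions 3,5,6,7,9,10,11,12,13,14,15: 11100110011

11100110011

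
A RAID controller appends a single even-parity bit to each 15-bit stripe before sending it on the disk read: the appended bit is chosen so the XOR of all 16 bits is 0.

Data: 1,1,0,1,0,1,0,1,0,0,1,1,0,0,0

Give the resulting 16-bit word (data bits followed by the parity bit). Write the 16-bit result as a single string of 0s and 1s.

1101010100110001

XOR of the 15 data bits: 1⊕1⊕0⊕1⊕0⊕1⊕0⊕1⊕0⊕0⊕1⊕1⊕0⊕0⊕0 = 1
Parity bit = 1 (so all 16 bits XOR to 0).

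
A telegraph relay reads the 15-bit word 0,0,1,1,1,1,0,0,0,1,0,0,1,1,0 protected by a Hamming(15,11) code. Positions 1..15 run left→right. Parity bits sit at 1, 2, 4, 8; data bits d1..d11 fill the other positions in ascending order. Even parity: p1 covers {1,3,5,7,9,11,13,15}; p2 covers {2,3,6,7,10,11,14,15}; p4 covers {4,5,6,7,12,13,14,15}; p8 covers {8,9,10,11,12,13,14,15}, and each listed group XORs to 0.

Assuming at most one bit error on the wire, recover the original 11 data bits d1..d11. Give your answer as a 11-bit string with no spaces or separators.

11100100010

s1 (pos 1,3,5,7,9,11,13,15): 0⊕1⊕1⊕0⊕0⊕0⊕1⊕0 = 1
s2 (pos 2,3,6,7,10,11,14,15): 0⊕1⊕1⊕0⊕1⊕0⊕1⊕0 = 0
s4 (pos 4,5,6,7,12,13,14,15): 1⊕1⊕1⊕0⊕0⊕1⊕1⊕0 = 1
s8 (pos 8,9,10,11,12,13,14,15): 0⊕0⊕1⊕0⊕0⊕1⊕1⊕0 = 1
Syndrome s8…s1 = 1101 → error at position 13.
Flip position 13: 001111000100110 → 001111000100010
Read data bits from positions 3,5,6,7,9,10,11,12,13,14,15: 11100100010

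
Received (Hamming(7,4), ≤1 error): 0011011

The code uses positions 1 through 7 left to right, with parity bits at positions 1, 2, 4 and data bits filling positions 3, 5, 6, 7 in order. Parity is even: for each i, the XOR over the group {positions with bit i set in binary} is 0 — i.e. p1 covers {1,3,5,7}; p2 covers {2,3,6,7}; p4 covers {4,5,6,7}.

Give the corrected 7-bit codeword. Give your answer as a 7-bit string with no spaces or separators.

s1 (pos 1,3,5,7): 0⊕1⊕0⊕1 = 0
s2 (pos 2,3,6,7): 0⊕1⊕1⊕1 = 1
s4 (pos 4,5,6,7): 1⊕0⊕1⊕1 = 1
Syndrome s4…s1 = 110 → error at position 6.
Flip position 6: 0011011 → 0011001

0011001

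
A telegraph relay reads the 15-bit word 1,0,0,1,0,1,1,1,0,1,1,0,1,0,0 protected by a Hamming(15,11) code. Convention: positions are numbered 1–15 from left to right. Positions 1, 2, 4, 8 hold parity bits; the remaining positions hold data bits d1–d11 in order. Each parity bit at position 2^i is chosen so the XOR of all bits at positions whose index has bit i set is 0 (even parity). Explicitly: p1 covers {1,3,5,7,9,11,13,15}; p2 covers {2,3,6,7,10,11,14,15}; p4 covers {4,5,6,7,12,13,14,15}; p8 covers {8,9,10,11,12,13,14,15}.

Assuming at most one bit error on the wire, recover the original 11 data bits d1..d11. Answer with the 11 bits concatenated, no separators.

s1 (pos 1,3,5,7,9,11,13,15): 1⊕0⊕0⊕1⊕0⊕1⊕1⊕0 = 0
s2 (pos 2,3,6,7,10,11,14,15): 0⊕0⊕1⊕1⊕1⊕1⊕0⊕0 = 0
s4 (pos 4,5,6,7,12,13,14,15): 1⊕0⊕1⊕1⊕0⊕1⊕0⊕0 = 0
s8 (pos 8,9,10,11,12,13,14,15): 1⊕0⊕1⊕1⊕0⊕1⊕0⊕0 = 0
Syndrome s8…s1 = 0000 → no error.
Read data bits from positions 3,5,6,7,9,10,11,12,13,14,15: 00110110100

00110110100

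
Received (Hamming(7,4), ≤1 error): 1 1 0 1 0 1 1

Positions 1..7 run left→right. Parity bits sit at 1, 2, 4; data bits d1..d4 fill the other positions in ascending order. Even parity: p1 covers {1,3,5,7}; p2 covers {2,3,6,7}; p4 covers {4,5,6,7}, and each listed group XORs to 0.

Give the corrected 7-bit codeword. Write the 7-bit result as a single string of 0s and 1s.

s1 (pos 1,3,5,7): 1⊕0⊕0⊕1 = 0
s2 (pos 2,3,6,7): 1⊕0⊕1⊕1 = 1
s4 (pos 4,5,6,7): 1⊕0⊕1⊕1 = 1
Syndrome s4…s1 = 110 → error at position 6.
Flip position 6: 1101011 → 1101001

1101001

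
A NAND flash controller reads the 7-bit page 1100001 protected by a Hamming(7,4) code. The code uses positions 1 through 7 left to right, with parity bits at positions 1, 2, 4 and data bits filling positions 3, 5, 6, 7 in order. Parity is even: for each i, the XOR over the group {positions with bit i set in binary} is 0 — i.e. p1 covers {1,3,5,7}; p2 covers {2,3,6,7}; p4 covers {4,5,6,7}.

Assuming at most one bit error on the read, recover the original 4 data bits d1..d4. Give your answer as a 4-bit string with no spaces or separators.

s1 (pos 1,3,5,7): 1⊕0⊕0⊕1 = 0
s2 (pos 2,3,6,7): 1⊕0⊕0⊕1 = 0
s4 (pos 4,5,6,7): 0⊕0⊕0⊕1 = 1
Syndrome s4…s1 = 100 → error at position 4.
Flip position 4: 1100001 → 1101001
Read data bits from positions 3,5,6,7: 0001

0001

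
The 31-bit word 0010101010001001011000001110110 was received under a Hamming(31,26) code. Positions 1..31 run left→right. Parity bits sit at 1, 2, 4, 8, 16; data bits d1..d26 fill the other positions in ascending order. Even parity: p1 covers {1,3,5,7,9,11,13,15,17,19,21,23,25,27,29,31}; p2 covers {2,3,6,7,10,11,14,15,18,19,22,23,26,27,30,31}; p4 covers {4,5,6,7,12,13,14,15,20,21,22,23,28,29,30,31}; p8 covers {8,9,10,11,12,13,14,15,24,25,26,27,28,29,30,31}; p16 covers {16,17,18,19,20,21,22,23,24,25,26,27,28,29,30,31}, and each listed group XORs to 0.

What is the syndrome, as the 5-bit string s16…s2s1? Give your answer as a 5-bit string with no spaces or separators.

s1 (pos 1,3,5,7,9,11,13,15,17,19,21,23,25,27,29,31): 0⊕1⊕1⊕1⊕1⊕0⊕1⊕0⊕0⊕1⊕0⊕0⊕1⊕1⊕1⊕0 = 1
s2 (pos 2,3,6,7,10,11,14,15,18,19,22,23,26,27,30,31): 0⊕1⊕0⊕1⊕0⊕0⊕0⊕0⊕1⊕1⊕0⊕0⊕1⊕1⊕1⊕0 = 1
s4 (pos 4,5,6,7,12,13,14,15,20,21,22,23,28,29,30,31): 0⊕1⊕0⊕1⊕0⊕1⊕0⊕0⊕0⊕0⊕0⊕0⊕0⊕1⊕1⊕0 = 1
s8 (pos 8,9,10,11,12,13,14,15,24,25,26,27,28,29,30,31): 0⊕1⊕0⊕0⊕0⊕1⊕0⊕0⊕0⊕1⊕1⊕1⊕0⊕1⊕1⊕0 = 1
s16 (pos 16,17,18,19,20,21,22,23,24,25,26,27,28,29,30,31): 1⊕0⊕1⊕1⊕0⊕0⊕0⊕0⊕0⊕1⊕1⊕1⊕0⊕1⊕1⊕0 = 0
Syndrome s16…s1 = 01111 → error at position 15.

01111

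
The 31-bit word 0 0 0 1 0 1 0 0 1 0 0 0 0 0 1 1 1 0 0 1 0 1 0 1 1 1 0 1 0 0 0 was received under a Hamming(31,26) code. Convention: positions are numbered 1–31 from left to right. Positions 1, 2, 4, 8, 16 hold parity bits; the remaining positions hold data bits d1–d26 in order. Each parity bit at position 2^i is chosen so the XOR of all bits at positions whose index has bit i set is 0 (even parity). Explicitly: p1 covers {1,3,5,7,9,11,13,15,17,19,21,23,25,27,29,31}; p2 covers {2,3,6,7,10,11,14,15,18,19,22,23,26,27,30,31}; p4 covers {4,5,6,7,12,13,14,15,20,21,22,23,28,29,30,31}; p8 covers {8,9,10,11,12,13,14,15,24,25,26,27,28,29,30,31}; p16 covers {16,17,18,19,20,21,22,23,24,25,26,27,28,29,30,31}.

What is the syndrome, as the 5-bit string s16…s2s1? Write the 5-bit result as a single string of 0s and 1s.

s1 (pos 1,3,5,7,9,11,13,15,17,19,21,23,25,27,29,31): 0⊕0⊕0⊕0⊕1⊕0⊕0⊕1⊕1⊕0⊕0⊕0⊕1⊕0⊕0⊕0 = 0
s2 (pos 2,3,6,7,10,11,14,15,18,19,22,23,26,27,30,31): 0⊕0⊕1⊕0⊕0⊕0⊕0⊕1⊕0⊕0⊕1⊕0⊕1⊕0⊕0⊕0 = 0
s4 (pos 4,5,6,7,12,13,14,15,20,21,22,23,28,29,30,31): 1⊕0⊕1⊕0⊕0⊕0⊕0⊕1⊕1⊕0⊕1⊕0⊕1⊕0⊕0⊕0 = 0
s8 (pos 8,9,10,11,12,13,14,15,24,25,26,27,28,29,30,31): 0⊕1⊕0⊕0⊕0⊕0⊕0⊕1⊕1⊕1⊕1⊕0⊕1⊕0⊕0⊕0 = 0
s16 (pos 16,17,18,19,20,21,22,23,24,25,26,27,28,29,30,31): 1⊕1⊕0⊕0⊕1⊕0⊕1⊕0⊕1⊕1⊕1⊕0⊕1⊕0⊕0⊕0 = 0
Syndrome s16…s1 = 00000 → no error.

00000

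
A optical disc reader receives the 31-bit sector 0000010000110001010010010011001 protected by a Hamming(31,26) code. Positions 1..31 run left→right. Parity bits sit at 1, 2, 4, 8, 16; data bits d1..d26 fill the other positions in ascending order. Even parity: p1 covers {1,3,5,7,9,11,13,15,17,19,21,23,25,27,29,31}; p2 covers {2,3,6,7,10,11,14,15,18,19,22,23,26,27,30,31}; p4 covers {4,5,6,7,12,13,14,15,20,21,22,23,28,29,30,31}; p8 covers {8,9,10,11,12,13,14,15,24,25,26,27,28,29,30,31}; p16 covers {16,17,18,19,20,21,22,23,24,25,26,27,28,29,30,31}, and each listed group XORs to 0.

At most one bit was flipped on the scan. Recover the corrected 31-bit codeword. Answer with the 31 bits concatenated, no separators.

0000010000110001010011010011001

s1 (pos 1,3,5,7,9,11,13,15,17,19,21,23,25,27,29,31): 0⊕0⊕0⊕0⊕0⊕1⊕0⊕0⊕0⊕0⊕1⊕0⊕0⊕1⊕0⊕1 = 0
s2 (pos 2,3,6,7,10,11,14,15,18,19,22,23,26,27,30,31): 0⊕0⊕1⊕0⊕0⊕1⊕0⊕0⊕1⊕0⊕0⊕0⊕0⊕1⊕0⊕1 = 1
s4 (pos 4,5,6,7,12,13,14,15,20,21,22,23,28,29,30,31): 0⊕0⊕1⊕0⊕1⊕0⊕0⊕0⊕0⊕1⊕0⊕0⊕1⊕0⊕0⊕1 = 1
s8 (pos 8,9,10,11,12,13,14,15,24,25,26,27,28,29,30,31): 0⊕0⊕0⊕1⊕1⊕0⊕0⊕0⊕1⊕0⊕0⊕1⊕1⊕0⊕0⊕1 = 0
s16 (pos 16,17,18,19,20,21,22,23,24,25,26,27,28,29,30,31): 1⊕0⊕1⊕0⊕0⊕1⊕0⊕0⊕1⊕0⊕0⊕1⊕1⊕0⊕0⊕1 = 1
Syndrome s16…s1 = 10110 → error at position 22.
Flip position 22: 0000010000110001010010010011001 → 0000010000110001010011010011001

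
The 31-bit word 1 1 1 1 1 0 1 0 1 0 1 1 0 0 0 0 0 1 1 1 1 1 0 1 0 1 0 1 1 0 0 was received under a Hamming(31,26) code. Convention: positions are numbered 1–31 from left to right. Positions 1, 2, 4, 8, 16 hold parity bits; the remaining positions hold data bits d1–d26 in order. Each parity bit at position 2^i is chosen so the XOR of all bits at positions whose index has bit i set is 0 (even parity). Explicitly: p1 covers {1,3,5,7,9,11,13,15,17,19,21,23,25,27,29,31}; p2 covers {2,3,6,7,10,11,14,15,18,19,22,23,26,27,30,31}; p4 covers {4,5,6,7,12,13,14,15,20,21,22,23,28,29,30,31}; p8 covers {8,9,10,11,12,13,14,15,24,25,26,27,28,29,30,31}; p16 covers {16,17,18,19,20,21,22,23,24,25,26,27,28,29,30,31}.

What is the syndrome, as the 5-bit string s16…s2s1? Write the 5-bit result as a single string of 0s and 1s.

s1 (pos 1,3,5,7,9,11,13,15,17,19,21,23,25,27,29,31): 1⊕1⊕1⊕1⊕1⊕1⊕0⊕0⊕0⊕1⊕1⊕0⊕0⊕0⊕1⊕0 = 1
s2 (pos 2,3,6,7,10,11,14,15,18,19,22,23,26,27,30,31): 1⊕1⊕0⊕1⊕0⊕1⊕0⊕0⊕1⊕1⊕1⊕0⊕1⊕0⊕0⊕0 = 0
s4 (pos 4,5,6,7,12,13,14,15,20,21,22,23,28,29,30,31): 1⊕1⊕0⊕1⊕1⊕0⊕0⊕0⊕1⊕1⊕1⊕0⊕1⊕1⊕0⊕0 = 1
s8 (pos 8,9,10,11,12,13,14,15,24,25,26,27,28,29,30,31): 0⊕1⊕0⊕1⊕1⊕0⊕0⊕0⊕1⊕0⊕1⊕0⊕1⊕1⊕0⊕0 = 1
s16 (pos 16,17,18,19,20,21,22,23,24,25,26,27,28,29,30,31): 0⊕0⊕1⊕1⊕1⊕1⊕1⊕0⊕1⊕0⊕1⊕0⊕1⊕1⊕0⊕0 = 1
Syndrome s16…s1 = 11101 → error at position 29.

11101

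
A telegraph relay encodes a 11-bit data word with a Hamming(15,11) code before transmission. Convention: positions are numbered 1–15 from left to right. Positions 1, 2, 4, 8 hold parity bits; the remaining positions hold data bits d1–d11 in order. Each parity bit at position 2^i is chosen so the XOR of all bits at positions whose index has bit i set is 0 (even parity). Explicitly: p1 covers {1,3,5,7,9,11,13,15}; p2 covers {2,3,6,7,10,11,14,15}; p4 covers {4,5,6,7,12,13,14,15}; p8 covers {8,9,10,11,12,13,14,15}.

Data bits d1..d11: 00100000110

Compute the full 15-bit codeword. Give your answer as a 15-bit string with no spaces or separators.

Place data at non-parity positions: p1 p2 0 p4 0 1 0 p8 0 0 0 0 1 1 0
p1 (pos 1,3,5,7,9,11,13,15): XOR of data positions = 0⊕0⊕0⊕0⊕0⊕1⊕0 = 1
p2 (pos 2,3,6,7,10,11,14,15): XOR of data positions = 0⊕1⊕0⊕0⊕0⊕1⊕0 = 0
p4 (pos 4,5,6,7,12,13,14,15): XOR of data positions = 0⊕1⊕0⊕0⊕1⊕1⊕0 = 1
p8 (pos 8,9,10,11,12,13,14,15): XOR of data positions = 0⊕0⊕0⊕0⊕1⊕1⊕0 = 0
Codeword: 100101000000110

100101000000110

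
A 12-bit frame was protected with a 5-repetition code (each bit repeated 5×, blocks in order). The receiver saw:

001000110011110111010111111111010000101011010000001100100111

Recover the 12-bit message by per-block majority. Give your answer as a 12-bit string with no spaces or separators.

Block 1 (00100): 1 one → 0
Block 2 (01100): 2 ones → 0
Block 3 (11110): 4 ones → 1
Block 4 (11101): 4 ones → 1
Block 5 (01111): 4 ones → 1
Block 6 (11111): 5 ones → 1
Block 7 (01000): 1 one → 0
Block 8 (01010): 2 ones → 0
Block 9 (11010): 3 ones → 1
Block 10 (00000): 0 ones → 0
Block 11 (11001): 3 ones → 1
Block 12 (00111): 3 ones → 1

001111001011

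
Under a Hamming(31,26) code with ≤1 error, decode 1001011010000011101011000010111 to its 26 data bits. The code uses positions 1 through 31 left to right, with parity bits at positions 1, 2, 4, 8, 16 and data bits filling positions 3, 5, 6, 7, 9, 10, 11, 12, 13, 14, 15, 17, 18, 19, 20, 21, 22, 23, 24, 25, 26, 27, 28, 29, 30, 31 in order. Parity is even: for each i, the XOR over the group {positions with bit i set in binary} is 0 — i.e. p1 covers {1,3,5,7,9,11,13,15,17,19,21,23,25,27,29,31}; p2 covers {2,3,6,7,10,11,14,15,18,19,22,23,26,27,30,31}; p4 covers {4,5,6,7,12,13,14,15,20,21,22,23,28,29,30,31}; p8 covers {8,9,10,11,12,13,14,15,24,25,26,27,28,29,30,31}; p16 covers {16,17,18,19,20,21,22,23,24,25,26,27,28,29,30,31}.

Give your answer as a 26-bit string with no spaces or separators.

00111000001101111000010111

s1 (pos 1,3,5,7,9,11,13,15,17,19,21,23,25,27,29,31): 1⊕0⊕0⊕1⊕1⊕0⊕0⊕1⊕1⊕1⊕1⊕0⊕0⊕1⊕1⊕1 = 0
s2 (pos 2,3,6,7,10,11,14,15,18,19,22,23,26,27,30,31): 0⊕0⊕1⊕1⊕0⊕0⊕0⊕1⊕0⊕1⊕1⊕0⊕0⊕1⊕1⊕1 = 0
s4 (pos 4,5,6,7,12,13,14,15,20,21,22,23,28,29,30,31): 1⊕0⊕1⊕1⊕0⊕0⊕0⊕1⊕0⊕1⊕1⊕0⊕0⊕1⊕1⊕1 = 1
s8 (pos 8,9,10,11,12,13,14,15,24,25,26,27,28,29,30,31): 0⊕1⊕0⊕0⊕0⊕0⊕0⊕1⊕0⊕0⊕0⊕1⊕0⊕1⊕1⊕1 = 0
s16 (pos 16,17,18,19,20,21,22,23,24,25,26,27,28,29,30,31): 1⊕1⊕0⊕1⊕0⊕1⊕1⊕0⊕0⊕0⊕0⊕1⊕0⊕1⊕1⊕1 = 1
Syndrome s16…s1 = 10100 → error at position 20.
Flip position 20: 1001011010000011101011000010111 → 1001011010000011101111000010111
Read data bits from positions 3,5,6,7,9,10,11,12,13,14,15,17,18,19,20,21,22,23,24,25,26,27,28,29,30,31: 00111000001101111000010111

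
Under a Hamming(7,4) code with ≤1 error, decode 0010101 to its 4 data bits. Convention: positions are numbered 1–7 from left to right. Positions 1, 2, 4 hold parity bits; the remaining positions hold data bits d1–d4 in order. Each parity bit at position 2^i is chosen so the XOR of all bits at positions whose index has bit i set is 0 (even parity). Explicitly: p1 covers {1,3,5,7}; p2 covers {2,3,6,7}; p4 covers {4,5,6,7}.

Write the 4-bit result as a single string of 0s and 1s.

1101

s1 (pos 1,3,5,7): 0⊕1⊕1⊕1 = 1
s2 (pos 2,3,6,7): 0⊕1⊕0⊕1 = 0
s4 (pos 4,5,6,7): 0⊕1⊕0⊕1 = 0
Syndrome s4…s1 = 001 → error at position 1.
Flip position 1: 0010101 → 1010101
Read data bits from positions 3,5,6,7: 1101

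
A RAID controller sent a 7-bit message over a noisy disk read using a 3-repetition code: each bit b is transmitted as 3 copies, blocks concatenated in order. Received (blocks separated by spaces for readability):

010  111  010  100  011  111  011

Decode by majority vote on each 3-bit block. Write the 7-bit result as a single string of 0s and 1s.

0100111

Block 1 (010): 1 one → 0
Block 2 (111): 3 ones → 1
Block 3 (010): 1 one → 0
Block 4 (100): 1 one → 0
Block 5 (011): 2 ones → 1
Block 6 (111): 3 ones → 1
Block 7 (011): 2 ones → 1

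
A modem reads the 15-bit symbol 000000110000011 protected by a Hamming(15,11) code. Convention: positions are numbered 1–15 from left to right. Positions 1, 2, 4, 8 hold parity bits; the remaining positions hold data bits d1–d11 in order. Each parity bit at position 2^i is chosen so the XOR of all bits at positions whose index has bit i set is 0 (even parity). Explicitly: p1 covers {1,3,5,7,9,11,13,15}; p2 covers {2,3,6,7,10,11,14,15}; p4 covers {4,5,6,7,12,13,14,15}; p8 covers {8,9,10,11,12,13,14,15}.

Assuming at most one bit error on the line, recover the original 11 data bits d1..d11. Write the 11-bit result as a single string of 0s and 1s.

s1 (pos 1,3,5,7,9,11,13,15): 0⊕0⊕0⊕1⊕0⊕0⊕0⊕1 = 0
s2 (pos 2,3,6,7,10,11,14,15): 0⊕0⊕0⊕1⊕0⊕0⊕1⊕1 = 1
s4 (pos 4,5,6,7,12,13,14,15): 0⊕0⊕0⊕1⊕0⊕0⊕1⊕1 = 1
s8 (pos 8,9,10,11,12,13,14,15): 1⊕0⊕0⊕0⊕0⊕0⊕1⊕1 = 1
Syndrome s8…s1 = 1110 → error at position 14.
Flip position 14: 000000110000011 → 000000110000001
Read data bits from positions 3,5,6,7,9,10,11,12,13,14,15: 00010000001

00010000001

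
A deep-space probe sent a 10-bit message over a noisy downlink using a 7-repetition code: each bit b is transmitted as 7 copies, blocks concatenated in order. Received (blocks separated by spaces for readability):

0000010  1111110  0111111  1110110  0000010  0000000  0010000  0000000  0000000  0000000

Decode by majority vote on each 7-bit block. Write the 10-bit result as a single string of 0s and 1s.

Block 1 (0000010): 1 one → 0
Block 2 (1111110): 6 ones → 1
Block 3 (0111111): 6 ones → 1
Block 4 (1110110): 5 ones → 1
Block 5 (0000010): 1 one → 0
Block 6 (0000000): 0 ones → 0
Block 7 (0010000): 1 one → 0
Block 8 (0000000): 0 ones → 0
Block 9 (0000000): 0 ones → 0
Block 10 (0000000): 0 ones → 0

0111000000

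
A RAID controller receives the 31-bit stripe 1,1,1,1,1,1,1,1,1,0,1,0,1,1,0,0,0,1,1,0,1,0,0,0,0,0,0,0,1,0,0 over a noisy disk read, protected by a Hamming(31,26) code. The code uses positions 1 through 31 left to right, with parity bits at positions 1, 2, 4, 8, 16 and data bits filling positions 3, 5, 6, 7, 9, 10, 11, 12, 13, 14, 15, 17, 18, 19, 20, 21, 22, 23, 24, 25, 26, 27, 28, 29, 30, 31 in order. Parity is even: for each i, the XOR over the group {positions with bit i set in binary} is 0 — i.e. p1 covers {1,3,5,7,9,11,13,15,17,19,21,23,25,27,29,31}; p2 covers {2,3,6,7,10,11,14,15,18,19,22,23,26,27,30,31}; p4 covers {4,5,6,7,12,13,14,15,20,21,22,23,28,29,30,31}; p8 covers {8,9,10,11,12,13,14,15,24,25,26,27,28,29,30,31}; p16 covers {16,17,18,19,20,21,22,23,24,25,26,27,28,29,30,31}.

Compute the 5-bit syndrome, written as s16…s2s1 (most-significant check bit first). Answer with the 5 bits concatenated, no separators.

s1 (pos 1,3,5,7,9,11,13,15,17,19,21,23,25,27,29,31): 1⊕1⊕1⊕1⊕1⊕1⊕1⊕0⊕0⊕1⊕1⊕0⊕0⊕0⊕1⊕0 = 0
s2 (pos 2,3,6,7,10,11,14,15,18,19,22,23,26,27,30,31): 1⊕1⊕1⊕1⊕0⊕1⊕1⊕0⊕1⊕1⊕0⊕0⊕0⊕0⊕0⊕0 = 0
s4 (pos 4,5,6,7,12,13,14,15,20,21,22,23,28,29,30,31): 1⊕1⊕1⊕1⊕0⊕1⊕1⊕0⊕0⊕1⊕0⊕0⊕0⊕1⊕0⊕0 = 0
s8 (pos 8,9,10,11,12,13,14,15,24,25,26,27,28,29,30,31): 1⊕1⊕0⊕1⊕0⊕1⊕1⊕0⊕0⊕0⊕0⊕0⊕0⊕1⊕0⊕0 = 0
s16 (pos 16,17,18,19,20,21,22,23,24,25,26,27,28,29,30,31): 0⊕0⊕1⊕1⊕0⊕1⊕0⊕0⊕0⊕0⊕0⊕0⊕0⊕1⊕0⊕0 = 0
Syndrome s16…s1 = 00000 → no error.

00000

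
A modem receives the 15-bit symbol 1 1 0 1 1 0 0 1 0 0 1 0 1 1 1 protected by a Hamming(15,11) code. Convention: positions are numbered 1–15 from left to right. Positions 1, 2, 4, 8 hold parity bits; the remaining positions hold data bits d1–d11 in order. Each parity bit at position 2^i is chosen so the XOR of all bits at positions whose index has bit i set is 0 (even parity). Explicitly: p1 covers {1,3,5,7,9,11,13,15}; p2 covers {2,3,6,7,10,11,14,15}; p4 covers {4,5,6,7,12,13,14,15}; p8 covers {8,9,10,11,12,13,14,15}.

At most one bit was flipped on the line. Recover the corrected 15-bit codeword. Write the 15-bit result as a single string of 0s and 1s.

110110010010011

s1 (pos 1,3,5,7,9,11,13,15): 1⊕0⊕1⊕0⊕0⊕1⊕1⊕1 = 1
s2 (pos 2,3,6,7,10,11,14,15): 1⊕0⊕0⊕0⊕0⊕1⊕1⊕1 = 0
s4 (pos 4,5,6,7,12,13,14,15): 1⊕1⊕0⊕0⊕0⊕1⊕1⊕1 = 1
s8 (pos 8,9,10,11,12,13,14,15): 1⊕0⊕0⊕1⊕0⊕1⊕1⊕1 = 1
Syndrome s8…s1 = 1101 → error at position 13.
Flip position 13: 110110010010111 → 110110010010011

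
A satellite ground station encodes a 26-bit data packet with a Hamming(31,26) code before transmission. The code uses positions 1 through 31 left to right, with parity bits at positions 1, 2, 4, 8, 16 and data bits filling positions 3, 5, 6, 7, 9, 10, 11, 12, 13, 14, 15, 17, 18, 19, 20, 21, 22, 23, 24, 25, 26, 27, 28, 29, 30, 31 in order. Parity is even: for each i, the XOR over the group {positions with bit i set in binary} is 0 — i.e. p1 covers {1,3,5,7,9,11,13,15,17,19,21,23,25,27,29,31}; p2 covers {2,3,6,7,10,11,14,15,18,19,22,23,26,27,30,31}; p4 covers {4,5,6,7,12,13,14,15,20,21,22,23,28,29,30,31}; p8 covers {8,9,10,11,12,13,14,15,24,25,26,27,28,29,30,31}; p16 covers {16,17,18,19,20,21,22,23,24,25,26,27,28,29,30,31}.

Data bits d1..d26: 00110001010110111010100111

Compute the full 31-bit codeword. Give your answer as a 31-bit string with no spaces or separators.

Place data at non-parity positions: p1 p2 0 p4 0 1 1 p8 0 0 0 1 0 1 0 p16 1 1 0 1 1 1 0 1 0 1 0 0 1 1 1
p1 (pos 1,3,5,7,9,11,13,15,17,19,21,23,25,27,29,31): XOR of data positions = 0⊕0⊕1⊕0⊕0⊕0⊕0⊕1⊕0⊕1⊕0⊕0⊕0⊕1⊕1 = 1
p2 (pos 2,3,6,7,10,11,14,15,18,19,22,23,26,27,30,31): XOR of data positions = 0⊕1⊕1⊕0⊕0⊕1⊕0⊕1⊕0⊕1⊕0⊕1⊕0⊕1⊕1 = 0
p4 (pos 4,5,6,7,12,13,14,15,20,21,22,23,28,29,30,31): XOR of data positions = 0⊕1⊕1⊕1⊕0⊕1⊕0⊕1⊕1⊕1⊕0⊕0⊕1⊕1⊕1 = 0
p8 (pos 8,9,10,11,12,13,14,15,24,25,26,27,28,29,30,31): XOR of data positions = 0⊕0⊕0⊕1⊕0⊕1⊕0⊕1⊕0⊕1⊕0⊕0⊕1⊕1⊕1 = 1
p16 (pos 16,17,18,19,20,21,22,23,24,25,26,27,28,29,30,31): XOR of data positions = 1⊕1⊕0⊕1⊕1⊕1⊕0⊕1⊕0⊕1⊕0⊕0⊕1⊕1⊕1 = 0
Codeword: 1000011100010100110111010100111

1000011100010100110111010100111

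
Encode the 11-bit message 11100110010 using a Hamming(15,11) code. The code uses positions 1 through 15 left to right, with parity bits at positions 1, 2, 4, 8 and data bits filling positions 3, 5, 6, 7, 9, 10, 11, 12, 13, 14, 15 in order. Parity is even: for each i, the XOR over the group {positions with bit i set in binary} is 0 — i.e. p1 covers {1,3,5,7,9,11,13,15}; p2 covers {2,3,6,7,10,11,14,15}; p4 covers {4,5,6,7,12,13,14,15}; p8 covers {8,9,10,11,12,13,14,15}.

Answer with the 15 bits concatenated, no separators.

111111010110010

Place data at non-parity positions: p1 p2 1 p4 1 1 0 p8 0 1 1 0 0 1 0
p1 (pos 1,3,5,7,9,11,13,15): XOR of data positions = 1⊕1⊕0⊕0⊕1⊕0⊕0 = 1
p2 (pos 2,3,6,7,10,11,14,15): XOR of data positions = 1⊕1⊕0⊕1⊕1⊕1⊕0 = 1
p4 (pos 4,5,6,7,12,13,14,15): XOR of data positions = 1⊕1⊕0⊕0⊕0⊕1⊕0 = 1
p8 (pos 8,9,10,11,12,13,14,15): XOR of data positions = 0⊕1⊕1⊕0⊕0⊕1⊕0 = 1
Codeword: 111111010110010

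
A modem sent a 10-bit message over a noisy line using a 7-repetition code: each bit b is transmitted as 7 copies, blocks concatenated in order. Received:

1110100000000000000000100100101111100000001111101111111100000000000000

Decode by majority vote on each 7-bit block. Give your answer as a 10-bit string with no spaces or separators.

Block 1 (1110100): 4 ones → 1
Block 2 (0000000): 0 ones → 0
Block 3 (0000000): 0 ones → 0
Block 4 (0100100): 2 ones → 0
Block 5 (1011111): 6 ones → 1
Block 6 (0000000): 0 ones → 0
Block 7 (1111101): 6 ones → 1
Block 8 (1111111): 7 ones → 1
Block 9 (0000000): 0 ones → 0
Block 10 (0000000): 0 ones → 0

1000101100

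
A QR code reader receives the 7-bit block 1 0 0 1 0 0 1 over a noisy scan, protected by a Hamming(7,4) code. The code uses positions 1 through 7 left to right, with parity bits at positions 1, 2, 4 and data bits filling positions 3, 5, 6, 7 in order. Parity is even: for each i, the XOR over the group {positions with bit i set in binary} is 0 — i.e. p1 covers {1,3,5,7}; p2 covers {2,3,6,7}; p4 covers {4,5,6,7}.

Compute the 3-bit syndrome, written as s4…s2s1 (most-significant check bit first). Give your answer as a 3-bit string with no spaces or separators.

s1 (pos 1,3,5,7): 1⊕0⊕0⊕1 = 0
s2 (pos 2,3,6,7): 0⊕0⊕0⊕1 = 1
s4 (pos 4,5,6,7): 1⊕0⊕0⊕1 = 0
Syndrome s4…s1 = 010 → error at position 2.

010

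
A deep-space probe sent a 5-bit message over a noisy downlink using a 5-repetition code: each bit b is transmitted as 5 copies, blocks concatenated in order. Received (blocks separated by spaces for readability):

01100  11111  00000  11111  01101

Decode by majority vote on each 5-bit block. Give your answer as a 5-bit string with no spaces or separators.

Block 1 (01100): 2 ones → 0
Block 2 (11111): 5 ones → 1
Block 3 (00000): 0 ones → 0
Block 4 (11111): 5 ones → 1
Block 5 (01101): 3 ones → 1

01011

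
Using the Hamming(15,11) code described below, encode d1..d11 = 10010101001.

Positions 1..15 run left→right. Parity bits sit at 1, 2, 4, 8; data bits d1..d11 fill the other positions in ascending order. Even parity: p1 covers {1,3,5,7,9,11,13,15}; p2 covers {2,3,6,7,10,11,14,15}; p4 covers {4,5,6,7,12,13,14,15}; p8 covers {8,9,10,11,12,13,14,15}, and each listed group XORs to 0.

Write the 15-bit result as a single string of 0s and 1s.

101100110101001

Place data at non-parity positions: p1 p2 1 p4 0 0 1 p8 0 1 0 1 0 0 1
p1 (pos 1,3,5,7,9,11,13,15): XOR of data positions = 1⊕0⊕1⊕0⊕0⊕0⊕1 = 1
p2 (pos 2,3,6,7,10,11,14,15): XOR of data positions = 1⊕0⊕1⊕1⊕0⊕0⊕1 = 0
p4 (pos 4,5,6,7,12,13,14,15): XOR of data positions = 0⊕0⊕1⊕1⊕0⊕0⊕1 = 1
p8 (pos 8,9,10,11,12,13,14,15): XOR of data positions = 0⊕1⊕0⊕1⊕0⊕0⊕1 = 1
Codeword: 101100110101001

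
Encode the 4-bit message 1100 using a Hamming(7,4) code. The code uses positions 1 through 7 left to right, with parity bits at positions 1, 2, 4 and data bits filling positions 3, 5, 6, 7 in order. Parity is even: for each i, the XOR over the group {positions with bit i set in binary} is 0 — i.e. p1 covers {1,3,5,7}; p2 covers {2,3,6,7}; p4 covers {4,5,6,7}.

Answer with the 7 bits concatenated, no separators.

Place data at non-parity positions: p1 p2 1 p4 1 0 0
p1 (pos 1,3,5,7): XOR of data positions = 1⊕1⊕0 = 0
p2 (pos 2,3,6,7): XOR of data positions = 1⊕0⊕0 = 1
p4 (pos 4,5,6,7): XOR of data positions = 1⊕0⊕0 = 1
Codeword: 0111100

0111100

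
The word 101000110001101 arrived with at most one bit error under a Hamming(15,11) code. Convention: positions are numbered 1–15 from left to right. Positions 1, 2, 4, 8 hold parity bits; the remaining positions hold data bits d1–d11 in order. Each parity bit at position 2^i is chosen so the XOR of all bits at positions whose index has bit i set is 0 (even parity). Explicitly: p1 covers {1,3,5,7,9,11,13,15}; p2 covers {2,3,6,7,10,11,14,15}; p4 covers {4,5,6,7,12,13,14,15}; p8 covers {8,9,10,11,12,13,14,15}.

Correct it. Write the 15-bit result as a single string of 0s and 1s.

100000110001101

s1 (pos 1,3,5,7,9,11,13,15): 1⊕1⊕0⊕1⊕0⊕0⊕1⊕1 = 1
s2 (pos 2,3,6,7,10,11,14,15): 0⊕1⊕0⊕1⊕0⊕0⊕0⊕1 = 1
s4 (pos 4,5,6,7,12,13,14,15): 0⊕0⊕0⊕1⊕1⊕1⊕0⊕1 = 0
s8 (pos 8,9,10,11,12,13,14,15): 1⊕0⊕0⊕0⊕1⊕1⊕0⊕1 = 0
Syndrome s8…s1 = 0011 → error at position 3.
Flip position 3: 101000110001101 → 100000110001101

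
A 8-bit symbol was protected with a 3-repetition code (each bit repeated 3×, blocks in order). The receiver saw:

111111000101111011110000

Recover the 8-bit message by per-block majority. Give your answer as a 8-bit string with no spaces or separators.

11011110

Block 1 (111): 3 ones → 1
Block 2 (111): 3 ones → 1
Block 3 (000): 0 ones → 0
Block 4 (101): 2 ones → 1
Block 5 (111): 3 ones → 1
Block 6 (011): 2 ones → 1
Block 7 (110): 2 ones → 1
Block 8 (000): 0 ones → 0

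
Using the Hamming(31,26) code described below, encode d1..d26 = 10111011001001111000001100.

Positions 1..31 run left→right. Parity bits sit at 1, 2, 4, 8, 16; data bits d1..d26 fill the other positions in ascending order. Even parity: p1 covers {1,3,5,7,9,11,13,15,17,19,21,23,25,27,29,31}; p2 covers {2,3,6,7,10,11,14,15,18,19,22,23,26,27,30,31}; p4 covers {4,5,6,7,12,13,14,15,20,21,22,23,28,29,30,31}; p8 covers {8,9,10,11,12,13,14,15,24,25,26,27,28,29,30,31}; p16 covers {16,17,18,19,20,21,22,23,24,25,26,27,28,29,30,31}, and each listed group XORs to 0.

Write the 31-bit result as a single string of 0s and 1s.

Place data at non-parity positions: p1 p2 1 p4 0 1 1 p8 1 0 1 1 0 0 1 p16 0 0 1 1 1 1 0 0 0 0 0 1 1 0 0
p1 (pos 1,3,5,7,9,11,13,15,17,19,21,23,25,27,29,31): XOR of data positions = 1⊕0⊕1⊕1⊕1⊕0⊕1⊕0⊕1⊕1⊕0⊕0⊕0⊕1⊕0 = 0
p2 (pos 2,3,6,7,10,11,14,15,18,19,22,23,26,27,30,31): XOR of data positions = 1⊕1⊕1⊕0⊕1⊕0⊕1⊕0⊕1⊕1⊕0⊕0⊕0⊕0⊕0 = 1
p4 (pos 4,5,6,7,12,13,14,15,20,21,22,23,28,29,30,31): XOR of data positions = 0⊕1⊕1⊕1⊕0⊕0⊕1⊕1⊕1⊕1⊕0⊕1⊕1⊕0⊕0 = 1
p8 (pos 8,9,10,11,12,13,14,15,24,25,26,27,28,29,30,31): XOR of data positions = 1⊕0⊕1⊕1⊕0⊕0⊕1⊕0⊕0⊕0⊕0⊕1⊕1⊕0⊕0 = 0
p16 (pos 16,17,18,19,20,21,22,23,24,25,26,27,28,29,30,31): XOR of data positions = 0⊕0⊕1⊕1⊕1⊕1⊕0⊕0⊕0⊕0⊕0⊕1⊕1⊕0⊕0 = 0
Codeword: 0111011010110010001111000001100

0111011010110010001111000001100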